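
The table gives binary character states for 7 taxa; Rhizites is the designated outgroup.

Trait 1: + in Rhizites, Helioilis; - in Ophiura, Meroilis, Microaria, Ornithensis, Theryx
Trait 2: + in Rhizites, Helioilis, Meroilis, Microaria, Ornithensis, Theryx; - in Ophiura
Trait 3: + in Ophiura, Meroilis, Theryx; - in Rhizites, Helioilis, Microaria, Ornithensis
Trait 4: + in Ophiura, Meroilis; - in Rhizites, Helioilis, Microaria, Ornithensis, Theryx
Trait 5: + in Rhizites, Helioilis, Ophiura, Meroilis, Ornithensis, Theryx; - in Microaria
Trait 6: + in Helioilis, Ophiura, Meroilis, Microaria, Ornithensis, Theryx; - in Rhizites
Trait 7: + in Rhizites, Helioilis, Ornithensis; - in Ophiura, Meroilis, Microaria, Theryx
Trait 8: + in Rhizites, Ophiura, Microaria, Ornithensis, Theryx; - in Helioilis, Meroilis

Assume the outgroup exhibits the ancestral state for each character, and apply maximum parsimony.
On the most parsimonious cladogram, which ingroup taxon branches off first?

Character polarity is set by the outgroup: the derived state is whichever differs from the outgroup's state, so for Trait 1, Trait 2, Trait 5, Trait 7, Trait 8 the derived state is '-', and for the remaining characters it is '+'.
Trait 1: derived state '-' in Meroilis, Microaria, Ophiura, Ornithensis, and Theryx only — synapomorphy for {Meroilis, Microaria, Ophiura, Ornithensis, Theryx}.
Trait 2: derived state '-' in Ophiura only — an autapomorphy, so it tells us nothing about relationships among taxa.
Only Meroilis, Ophiura, and Theryx show the derived state '+' for Trait 3, supporting them as a clade.
Trait 4: derived state '+' in Meroilis and Ophiura only — synapomorphy for {Meroilis, Ophiura}.
Trait 5 (derived state '-') is unique to Microaria (autapomorphy; uninformative for grouping).
Trait 6 (derived state '+') is shared by all ingroup taxa — unites the whole ingroup.
Only Meroilis, Microaria, Ophiura, and Theryx show the derived state '-' for Trait 7, supporting them as a clade.
Trait 8 groups Helioilis and Meroilis, which is incompatible with the clades supported by the remaining characters; treating it as convergent (homoplasy) costs fewer steps than any alternative tree.
Most parsimonious ingroup topology: (Helioilis,((((Ophiura,Meroilis),Theryx),Microaria),Ornithensis)).
Helioilis is sister to the clade containing all other ingroup taxa, so it is the earliest-diverging (most basal) ingroup lineage.

Helioilis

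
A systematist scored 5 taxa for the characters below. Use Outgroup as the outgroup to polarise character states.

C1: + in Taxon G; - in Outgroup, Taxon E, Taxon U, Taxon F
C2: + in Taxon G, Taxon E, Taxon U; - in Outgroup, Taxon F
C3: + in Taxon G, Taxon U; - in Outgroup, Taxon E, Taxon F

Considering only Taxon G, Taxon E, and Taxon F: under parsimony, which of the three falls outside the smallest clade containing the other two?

Taxon F

The outgroup has state '-' for every character, so '+' is the derived state throughout.
C1 (derived state '+') is unique to Taxon G (autapomorphy; uninformative for grouping).
Only Taxon E, Taxon G, and Taxon U show the derived state '+' for C2, supporting them as a clade.
Only Taxon G and Taxon U show the derived state '+' for C3, supporting them as a clade.
Most parsimonious ingroup topology: (((Taxon G,Taxon U),Taxon E),Taxon F).
Taxon E and Taxon G share a more recent common ancestor with each other than either does with Taxon F, so Taxon F is the least closely related of the three.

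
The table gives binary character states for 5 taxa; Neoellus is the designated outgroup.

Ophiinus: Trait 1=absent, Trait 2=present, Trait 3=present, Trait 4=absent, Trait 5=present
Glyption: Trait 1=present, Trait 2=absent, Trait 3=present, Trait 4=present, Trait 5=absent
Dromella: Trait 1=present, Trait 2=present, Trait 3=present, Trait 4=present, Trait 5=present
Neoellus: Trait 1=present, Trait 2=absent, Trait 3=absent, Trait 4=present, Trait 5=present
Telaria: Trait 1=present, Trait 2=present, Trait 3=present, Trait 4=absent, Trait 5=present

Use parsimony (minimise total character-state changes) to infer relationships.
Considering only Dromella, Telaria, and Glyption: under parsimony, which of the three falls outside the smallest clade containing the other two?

Character polarity is set by the outgroup: the derived state is whichever differs from the outgroup's state, so for Trait 1, Trait 4, Trait 5 the derived state is 'absent', and for the remaining characters it is 'present'.
Trait 1 (derived state 'absent') is unique to Ophiinus (autapomorphy; uninformative for grouping).
Trait 2: derived state 'present' in Dromella, Ophiinus, and Telaria only — synapomorphy for {Dromella, Ophiinus, Telaria}.
All ingroup taxa share the derived state 'present' for Trait 3; it defines the ingroup but does not resolve relationships within it.
Only Ophiinus and Telaria show the derived state 'absent' for Trait 4, supporting them as a clade.
Trait 5: derived state 'absent' in Glyption only — an autapomorphy, so it tells us nothing about relationships among taxa.
Most parsimonious ingroup topology: (((Telaria,Ophiinus),Dromella),Glyption).
Telaria and Dromella share a more recent common ancestor with each other than either does with Glyption, so Glyption is the least closely related of the three.

Glyption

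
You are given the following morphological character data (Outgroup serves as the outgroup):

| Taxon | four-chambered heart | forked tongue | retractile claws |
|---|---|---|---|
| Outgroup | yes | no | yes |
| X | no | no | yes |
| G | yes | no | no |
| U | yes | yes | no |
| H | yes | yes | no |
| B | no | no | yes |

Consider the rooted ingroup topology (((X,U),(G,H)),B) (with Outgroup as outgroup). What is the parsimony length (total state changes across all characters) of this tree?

Map each character onto (((X,U),(G,H)),B) (rooted by Outgroup) and count the minimum state changes it requires (Fitch parsimony):
four-chambered heart: 2; forked tongue: 2; retractile claws: 2.
Total tree length = 6.

6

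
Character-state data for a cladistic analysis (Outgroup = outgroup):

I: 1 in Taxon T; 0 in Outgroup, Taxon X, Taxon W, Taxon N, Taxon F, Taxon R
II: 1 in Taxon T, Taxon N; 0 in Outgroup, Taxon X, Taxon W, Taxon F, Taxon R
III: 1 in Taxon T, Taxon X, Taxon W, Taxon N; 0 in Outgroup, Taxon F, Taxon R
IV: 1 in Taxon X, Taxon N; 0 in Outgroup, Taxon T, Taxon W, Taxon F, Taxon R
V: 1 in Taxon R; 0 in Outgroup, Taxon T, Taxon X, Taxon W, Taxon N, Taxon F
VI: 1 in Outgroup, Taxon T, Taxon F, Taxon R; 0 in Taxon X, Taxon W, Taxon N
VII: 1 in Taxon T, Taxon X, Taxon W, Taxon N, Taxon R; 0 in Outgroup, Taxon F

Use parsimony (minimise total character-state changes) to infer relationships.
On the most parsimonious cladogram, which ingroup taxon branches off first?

Taxon F

Character polarity is set by the outgroup: the derived state is whichever differs from the outgroup's state, so for VI the derived state is '0', and for the remaining characters it is '1'.
I: derived state '1' in Taxon T only — an autapomorphy, so it tells us nothing about relationships among taxa.
II groups Taxon N and Taxon T, which is incompatible with the clades supported by the remaining characters; treating it as convergent (homoplasy) costs fewer steps than any alternative tree.
III: derived state '1' in Taxon N, Taxon T, Taxon W, and Taxon X only — synapomorphy for {Taxon N, Taxon T, Taxon W, Taxon X}.
IV (derived state '1') is shared by Taxon N and Taxon X — a synapomorphy uniting that clade.
V (derived state '1') is unique to Taxon R (autapomorphy; uninformative for grouping).
VI: derived state '0' in Taxon N, Taxon W, and Taxon X only — synapomorphy for {Taxon N, Taxon W, Taxon X}.
VII (derived state '1') is shared by Taxon N, Taxon R, Taxon T, Taxon W, and Taxon X — a synapomorphy uniting that clade.
Most parsimonious ingroup topology: (((Taxon T,((Taxon X,Taxon N),Taxon W)),Taxon R),Taxon F).
Taxon F is sister to the clade containing all other ingroup taxa, so it is the earliest-diverging (most basal) ingroup lineage.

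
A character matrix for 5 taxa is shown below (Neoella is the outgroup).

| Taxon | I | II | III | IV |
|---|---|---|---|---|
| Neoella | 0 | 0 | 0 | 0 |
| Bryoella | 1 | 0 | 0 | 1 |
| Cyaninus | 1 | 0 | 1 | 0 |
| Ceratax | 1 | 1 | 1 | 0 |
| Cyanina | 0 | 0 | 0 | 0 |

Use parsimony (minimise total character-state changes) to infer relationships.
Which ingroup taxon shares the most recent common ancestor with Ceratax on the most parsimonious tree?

The outgroup has state '0' for every character, so '1' is the derived state throughout.
I (derived state '1') is shared by Bryoella, Ceratax, and Cyaninus — a synapomorphy uniting that clade.
II (derived state '1') is unique to Ceratax (autapomorphy; uninformative for grouping).
III: derived state '1' in Ceratax and Cyaninus only — synapomorphy for {Ceratax, Cyaninus}.
IV (derived state '1') is unique to Bryoella (autapomorphy; uninformative for grouping).
Most parsimonious ingroup topology: ((Bryoella,(Cyaninus,Ceratax)),Cyanina).
Ceratax and Cyaninus form a cherry on this tree, so they are sister taxa.

Cyaninus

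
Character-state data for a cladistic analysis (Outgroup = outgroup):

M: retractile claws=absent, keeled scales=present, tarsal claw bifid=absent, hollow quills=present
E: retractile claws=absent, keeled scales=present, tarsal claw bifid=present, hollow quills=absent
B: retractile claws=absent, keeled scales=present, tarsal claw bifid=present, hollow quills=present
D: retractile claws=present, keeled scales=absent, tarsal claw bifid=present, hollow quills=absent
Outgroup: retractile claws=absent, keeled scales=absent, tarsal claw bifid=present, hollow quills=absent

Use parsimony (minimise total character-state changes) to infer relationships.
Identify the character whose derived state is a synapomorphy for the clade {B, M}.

Character polarity is set by the outgroup: the derived state is whichever differs from the outgroup's state, so for tarsal claw bifid the derived state is 'absent', and for the remaining characters it is 'present'.
retractile claws: derived state 'present' in D only — an autapomorphy, so it tells us nothing about relationships among taxa.
keeled scales (derived state 'present') is shared by B, E, and M — a synapomorphy uniting that clade.
tarsal claw bifid (derived state 'absent') is unique to M (autapomorphy; uninformative for grouping).
Only B and M show the derived state 'present' for hollow quills, supporting them as a clade.
Most parsimonious ingroup topology: (((B,M),E),D).
The clade {B, M} is supported by hollow quills: its derived state 'present' occurs in exactly those taxa and in no other taxon (including the outgroup).

hollow quills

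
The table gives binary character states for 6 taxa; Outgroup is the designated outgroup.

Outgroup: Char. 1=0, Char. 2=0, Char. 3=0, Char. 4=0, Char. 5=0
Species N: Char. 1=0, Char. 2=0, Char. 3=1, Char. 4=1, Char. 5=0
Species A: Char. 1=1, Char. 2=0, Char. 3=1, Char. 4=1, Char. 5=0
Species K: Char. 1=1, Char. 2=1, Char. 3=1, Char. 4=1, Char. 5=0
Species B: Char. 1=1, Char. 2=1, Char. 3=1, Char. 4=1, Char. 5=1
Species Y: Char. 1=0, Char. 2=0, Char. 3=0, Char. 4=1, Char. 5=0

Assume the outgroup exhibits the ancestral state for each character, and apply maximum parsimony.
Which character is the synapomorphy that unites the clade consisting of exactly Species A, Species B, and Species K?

Char. 1

The outgroup has state '0' for every character, so '1' is the derived state throughout.
Char. 1: derived state '1' in Species A, Species B, and Species K only — synapomorphy for {Species A, Species B, Species K}.
Char. 2: derived state '1' in Species B and Species K only — synapomorphy for {Species B, Species K}.
Only Species A, Species B, Species K, and Species N show the derived state '1' for Char. 3, supporting them as a clade.
All ingroup taxa share the derived state '1' for Char. 4; it defines the ingroup but does not resolve relationships within it.
Char. 5 (derived state '1') is unique to Species B (autapomorphy; uninformative for grouping).
Most parsimonious ingroup topology: ((Species N,(Species A,(Species K,Species B))),Species Y).
The clade {Species A, Species B, Species K} is supported by Char. 1: its derived state '1' occurs in exactly those taxa and in no other taxon (including the outgroup).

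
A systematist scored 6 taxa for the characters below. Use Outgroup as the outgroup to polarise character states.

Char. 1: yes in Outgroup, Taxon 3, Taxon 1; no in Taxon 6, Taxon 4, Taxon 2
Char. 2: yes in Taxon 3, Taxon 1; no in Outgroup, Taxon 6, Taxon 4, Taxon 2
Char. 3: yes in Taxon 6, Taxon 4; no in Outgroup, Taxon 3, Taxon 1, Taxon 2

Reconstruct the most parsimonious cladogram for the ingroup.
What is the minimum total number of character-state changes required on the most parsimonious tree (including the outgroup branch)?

Character polarity is set by the outgroup: the derived state is whichever differs from the outgroup's state, so for Char. 1 the derived state is 'no', and for the remaining characters it is 'yes'.
Char. 1 (derived state 'no') is shared by Taxon 2, Taxon 4, and Taxon 6 — a synapomorphy uniting that clade.
Char. 2: derived state 'yes' in Taxon 1 and Taxon 3 only — synapomorphy for {Taxon 1, Taxon 3}.
Only Taxon 4 and Taxon 6 show the derived state 'yes' for Char. 3, supporting them as a clade.
Most parsimonious ingroup topology: ((Taxon 3,Taxon 1),((Taxon 6,Taxon 4),Taxon 2)).
Changes per character on this tree: Char. 1: 1; Char. 2: 1; Char. 3: 1.
Total = 3.

3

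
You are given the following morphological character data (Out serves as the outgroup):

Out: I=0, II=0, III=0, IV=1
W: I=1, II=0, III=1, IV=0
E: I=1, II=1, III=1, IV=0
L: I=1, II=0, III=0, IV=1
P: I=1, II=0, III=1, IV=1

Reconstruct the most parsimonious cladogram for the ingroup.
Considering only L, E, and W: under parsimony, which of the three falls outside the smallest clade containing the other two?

Character polarity is set by the outgroup: the derived state is whichever differs from the outgroup's state, so for IV the derived state is '0', and for the remaining characters it is '1'.
I (derived state '1') is shared by all ingroup taxa — unites the whole ingroup.
II (derived state '1') is unique to E (autapomorphy; uninformative for grouping).
III: derived state '1' in E, P, and W only — synapomorphy for {E, P, W}.
IV: derived state '0' in E and W only — synapomorphy for {E, W}.
Most parsimonious ingroup topology: (((W,E),P),L).
W and E share a more recent common ancestor with each other than either does with L, so L is the least closely related of the three.

L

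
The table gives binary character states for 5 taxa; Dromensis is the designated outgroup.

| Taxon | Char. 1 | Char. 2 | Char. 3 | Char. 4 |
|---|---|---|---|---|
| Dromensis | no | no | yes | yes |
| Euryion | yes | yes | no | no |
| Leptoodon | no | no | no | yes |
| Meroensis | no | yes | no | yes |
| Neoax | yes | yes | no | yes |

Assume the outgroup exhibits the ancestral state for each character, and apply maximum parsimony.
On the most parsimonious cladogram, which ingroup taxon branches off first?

Leptoodon

Character polarity is set by the outgroup: the derived state is whichever differs from the outgroup's state, so for Char. 3, Char. 4 the derived state is 'no', and for the remaining characters it is 'yes'.
Char. 1 (derived state 'yes') is shared by Euryion and Neoax — a synapomorphy uniting that clade.
Only Euryion, Meroensis, and Neoax show the derived state 'yes' for Char. 2, supporting them as a clade.
Char. 3 (derived state 'no') is shared by all ingroup taxa — unites the whole ingroup.
Char. 4 (derived state 'no') is unique to Euryion (autapomorphy; uninformative for grouping).
Most parsimonious ingroup topology: (((Euryion,Neoax),Meroensis),Leptoodon).
Leptoodon is sister to the clade containing all other ingroup taxa, so it is the earliest-diverging (most basal) ingroup lineage.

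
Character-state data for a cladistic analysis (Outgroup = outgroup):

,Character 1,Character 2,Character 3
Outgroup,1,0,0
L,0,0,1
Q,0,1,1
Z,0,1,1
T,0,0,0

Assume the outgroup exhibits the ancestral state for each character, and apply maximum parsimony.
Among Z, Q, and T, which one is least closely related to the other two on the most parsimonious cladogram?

Character polarity is set by the outgroup: the derived state is whichever differs from the outgroup's state, so for Character 1 the derived state is '0', and for the remaining characters it is '1'.
Character 1 (derived state '0') is shared by all ingroup taxa — unites the whole ingroup.
Character 2 (derived state '1') is shared by Q and Z — a synapomorphy uniting that clade.
Character 3 (derived state '1') is shared by L, Q, and Z — a synapomorphy uniting that clade.
Most parsimonious ingroup topology: ((L,(Q,Z)),T).
Q and Z share a more recent common ancestor with each other than either does with T, so T is the least closely related of the three.

T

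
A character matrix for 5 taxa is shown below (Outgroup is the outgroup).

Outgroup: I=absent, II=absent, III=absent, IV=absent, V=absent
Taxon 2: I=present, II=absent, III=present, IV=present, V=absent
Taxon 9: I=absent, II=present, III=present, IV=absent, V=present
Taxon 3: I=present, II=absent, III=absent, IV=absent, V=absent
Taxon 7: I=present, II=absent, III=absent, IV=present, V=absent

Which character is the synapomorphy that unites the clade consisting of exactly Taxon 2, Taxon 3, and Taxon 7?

The outgroup has state 'absent' for every character, so 'present' is the derived state throughout.
I: derived state 'present' in Taxon 2, Taxon 3, and Taxon 7 only — synapomorphy for {Taxon 2, Taxon 3, Taxon 7}.
II (derived state 'present') is unique to Taxon 9 (autapomorphy; uninformative for grouping).
III groups Taxon 2 and Taxon 9, which is incompatible with the clades supported by the remaining characters; treating it as convergent (homoplasy) costs fewer steps than any alternative tree.
Only Taxon 2 and Taxon 7 show the derived state 'present' for IV, supporting them as a clade.
V: derived state 'present' in Taxon 9 only — an autapomorphy, so it tells us nothing about relationships among taxa.
Most parsimonious ingroup topology: (((Taxon 2,Taxon 7),Taxon 3),Taxon 9).
The clade {Taxon 2, Taxon 3, Taxon 7} is supported by I: its derived state 'present' occurs in exactly those taxa and in no other taxon (including the outgroup).

I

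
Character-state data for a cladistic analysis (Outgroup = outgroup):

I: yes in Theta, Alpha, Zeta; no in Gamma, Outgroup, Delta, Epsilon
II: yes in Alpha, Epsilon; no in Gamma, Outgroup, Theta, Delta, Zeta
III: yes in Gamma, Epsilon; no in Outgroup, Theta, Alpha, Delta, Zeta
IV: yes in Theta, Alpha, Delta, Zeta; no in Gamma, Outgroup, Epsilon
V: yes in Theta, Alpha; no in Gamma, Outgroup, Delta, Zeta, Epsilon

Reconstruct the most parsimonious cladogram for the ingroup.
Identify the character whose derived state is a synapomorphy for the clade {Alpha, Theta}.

The outgroup has state 'no' for every character, so 'yes' is the derived state throughout.
I: derived state 'yes' in Alpha, Theta, and Zeta only — synapomorphy for {Alpha, Theta, Zeta}.
II (state 'yes') occurs in Alpha and Epsilon but conflicts with the nesting implied by the other characters — most parsimoniously interpreted as homoplasy.
III (derived state 'yes') is shared by Epsilon and Gamma — a synapomorphy uniting that clade.
IV (derived state 'yes') is shared by Alpha, Delta, Theta, and Zeta — a synapomorphy uniting that clade.
Only Alpha and Theta show the derived state 'yes' for V, supporting them as a clade.
Most parsimonious ingroup topology: (((Zeta,(Alpha,Theta)),Delta),(Epsilon,Gamma)).
The clade {Alpha, Theta} is supported by V: its derived state 'yes' occurs in exactly those taxa and in no other taxon (including the outgroup).

V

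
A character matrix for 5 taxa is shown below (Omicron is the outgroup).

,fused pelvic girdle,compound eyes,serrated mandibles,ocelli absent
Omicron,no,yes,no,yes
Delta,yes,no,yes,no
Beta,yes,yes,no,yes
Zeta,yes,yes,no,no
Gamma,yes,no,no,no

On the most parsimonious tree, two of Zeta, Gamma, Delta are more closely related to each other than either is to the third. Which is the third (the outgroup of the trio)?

Zeta

Character polarity is set by the outgroup: the derived state is whichever differs from the outgroup's state, so for compound eyes, ocelli absent the derived state is 'no', and for the remaining characters it is 'yes'.
All ingroup taxa share the derived state 'yes' for fused pelvic girdle; it defines the ingroup but does not resolve relationships within it.
compound eyes (derived state 'no') is shared by Delta and Gamma — a synapomorphy uniting that clade.
serrated mandibles (derived state 'yes') is unique to Delta (autapomorphy; uninformative for grouping).
ocelli absent: derived state 'no' in Delta, Gamma, and Zeta only — synapomorphy for {Delta, Gamma, Zeta}.
Most parsimonious ingroup topology: (((Delta,Gamma),Zeta),Beta).
Gamma and Delta share a more recent common ancestor with each other than either does with Zeta, so Zeta is the least closely related of the three.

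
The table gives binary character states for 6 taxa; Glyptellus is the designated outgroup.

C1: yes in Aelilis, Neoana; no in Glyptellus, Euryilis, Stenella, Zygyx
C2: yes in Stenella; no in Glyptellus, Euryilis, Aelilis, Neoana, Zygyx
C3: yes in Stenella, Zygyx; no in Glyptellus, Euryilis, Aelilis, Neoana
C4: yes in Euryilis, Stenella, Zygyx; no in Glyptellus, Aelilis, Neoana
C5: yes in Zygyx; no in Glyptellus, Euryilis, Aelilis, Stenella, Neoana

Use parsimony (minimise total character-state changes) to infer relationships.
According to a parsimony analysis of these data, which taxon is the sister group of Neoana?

The outgroup has state 'no' for every character, so 'yes' is the derived state throughout.
Only Aelilis and Neoana show the derived state 'yes' for C1, supporting them as a clade.
C2 (derived state 'yes') is unique to Stenella (autapomorphy; uninformative for grouping).
C3 (derived state 'yes') is shared by Stenella and Zygyx — a synapomorphy uniting that clade.
C4: derived state 'yes' in Euryilis, Stenella, and Zygyx only — synapomorphy for {Euryilis, Stenella, Zygyx}.
C5: derived state 'yes' in Zygyx only — an autapomorphy, so it tells us nothing about relationships among taxa.
Most parsimonious ingroup topology: ((Euryilis,(Stenella,Zygyx)),(Aelilis,Neoana)).
Neoana and Aelilis form a cherry on this tree, so they are sister taxa.

Aelilis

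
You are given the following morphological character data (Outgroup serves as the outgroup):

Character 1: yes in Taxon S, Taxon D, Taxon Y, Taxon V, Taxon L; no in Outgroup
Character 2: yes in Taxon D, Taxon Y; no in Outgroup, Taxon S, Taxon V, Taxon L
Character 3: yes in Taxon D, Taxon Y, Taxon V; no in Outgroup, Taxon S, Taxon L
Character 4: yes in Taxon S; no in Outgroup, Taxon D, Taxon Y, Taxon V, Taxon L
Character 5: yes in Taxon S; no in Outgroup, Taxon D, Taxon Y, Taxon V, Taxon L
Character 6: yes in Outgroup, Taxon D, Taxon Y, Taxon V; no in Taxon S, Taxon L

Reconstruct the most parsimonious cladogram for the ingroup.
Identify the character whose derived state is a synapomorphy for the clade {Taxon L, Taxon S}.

Character 6

Character polarity is set by the outgroup: the derived state is whichever differs from the outgroup's state, so for Character 6 the derived state is 'no', and for the remaining characters it is 'yes'.
Character 1 (derived state 'yes') is shared by all ingroup taxa — unites the whole ingroup.
Only Taxon D and Taxon Y show the derived state 'yes' for Character 2, supporting them as a clade.
Only Taxon D, Taxon V, and Taxon Y show the derived state 'yes' for Character 3, supporting them as a clade.
Character 4 (derived state 'yes') is unique to Taxon S (autapomorphy; uninformative for grouping).
Character 5 (derived state 'yes') is unique to Taxon S (autapomorphy; uninformative for grouping).
Only Taxon L and Taxon S show the derived state 'no' for Character 6, supporting them as a clade.
Most parsimonious ingroup topology: ((Taxon S,Taxon L),((Taxon D,Taxon Y),Taxon V)).
The clade {Taxon L, Taxon S} is supported by Character 6: its derived state 'no' occurs in exactly those taxa and in no other taxon (including the outgroup).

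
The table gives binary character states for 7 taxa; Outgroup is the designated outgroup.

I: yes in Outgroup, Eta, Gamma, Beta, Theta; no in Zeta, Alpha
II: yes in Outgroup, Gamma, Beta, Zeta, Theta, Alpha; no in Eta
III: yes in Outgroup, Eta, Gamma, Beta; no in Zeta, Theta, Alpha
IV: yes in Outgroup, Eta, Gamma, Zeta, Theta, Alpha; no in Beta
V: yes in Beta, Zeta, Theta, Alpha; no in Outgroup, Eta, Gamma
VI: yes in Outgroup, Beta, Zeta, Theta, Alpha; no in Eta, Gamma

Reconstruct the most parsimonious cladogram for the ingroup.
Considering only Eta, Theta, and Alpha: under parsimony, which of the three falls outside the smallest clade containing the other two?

Eta

Character polarity is set by the outgroup: the derived state is whichever differs from the outgroup's state, so for I, II, III, IV, VI the derived state is 'no', and for the remaining characters it is 'yes'.
Only Alpha and Zeta show the derived state 'no' for I, supporting them as a clade.
II (derived state 'no') is unique to Eta (autapomorphy; uninformative for grouping).
Only Alpha, Theta, and Zeta show the derived state 'no' for III, supporting them as a clade.
IV (derived state 'no') is unique to Beta (autapomorphy; uninformative for grouping).
Only Alpha, Beta, Theta, and Zeta show the derived state 'yes' for V, supporting them as a clade.
VI: derived state 'no' in Eta and Gamma only — synapomorphy for {Eta, Gamma}.
Most parsimonious ingroup topology: ((Eta,Gamma),(Beta,((Zeta,Alpha),Theta))).
Alpha and Theta share a more recent common ancestor with each other than either does with Eta, so Eta is the least closely related of the three.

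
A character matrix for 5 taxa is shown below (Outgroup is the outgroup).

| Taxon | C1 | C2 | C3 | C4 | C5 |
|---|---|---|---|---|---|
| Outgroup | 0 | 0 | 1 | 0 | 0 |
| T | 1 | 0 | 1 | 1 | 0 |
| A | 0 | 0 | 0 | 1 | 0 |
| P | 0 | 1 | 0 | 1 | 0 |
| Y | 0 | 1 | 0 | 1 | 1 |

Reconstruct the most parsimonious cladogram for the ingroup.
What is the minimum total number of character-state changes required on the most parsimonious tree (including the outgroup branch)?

5

Character polarity is set by the outgroup: the derived state is whichever differs from the outgroup's state, so for C3 the derived state is '0', and for the remaining characters it is '1'.
C1 (derived state '1') is unique to T (autapomorphy; uninformative for grouping).
Only P and Y show the derived state '1' for C2, supporting them as a clade.
C3: derived state '0' in A, P, and Y only — synapomorphy for {A, P, Y}.
All ingroup taxa share the derived state '1' for C4; it defines the ingroup but does not resolve relationships within it.
C5: derived state '1' in Y only — an autapomorphy, so it tells us nothing about relationships among taxa.
Most parsimonious ingroup topology: (T,(A,(P,Y))).
Changes per character on this tree: C1: 1; C2: 1; C3: 1; C4: 1; C5: 1.
Total = 5.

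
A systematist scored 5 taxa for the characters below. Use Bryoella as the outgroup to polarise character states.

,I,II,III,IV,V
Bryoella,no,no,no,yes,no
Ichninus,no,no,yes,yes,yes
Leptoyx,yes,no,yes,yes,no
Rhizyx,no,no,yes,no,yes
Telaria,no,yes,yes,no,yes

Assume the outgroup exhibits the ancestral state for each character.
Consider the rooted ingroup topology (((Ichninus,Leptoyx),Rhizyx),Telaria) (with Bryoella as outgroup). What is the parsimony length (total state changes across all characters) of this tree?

Map each character onto (((Ichninus,Leptoyx),Rhizyx),Telaria) (rooted by Bryoella) and count the minimum state changes it requires (Fitch parsimony):
I: 1; II: 1; III: 1; IV: 2; V: 2.
Total tree length = 7.

7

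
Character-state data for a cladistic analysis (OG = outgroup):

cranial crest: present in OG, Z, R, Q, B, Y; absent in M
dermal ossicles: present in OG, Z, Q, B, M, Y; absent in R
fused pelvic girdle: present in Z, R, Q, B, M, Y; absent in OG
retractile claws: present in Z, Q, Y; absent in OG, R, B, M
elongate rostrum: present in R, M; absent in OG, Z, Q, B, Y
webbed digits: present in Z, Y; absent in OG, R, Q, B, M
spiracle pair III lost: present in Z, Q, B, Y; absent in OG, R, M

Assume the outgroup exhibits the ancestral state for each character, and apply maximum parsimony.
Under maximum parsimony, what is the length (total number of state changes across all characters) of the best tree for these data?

Character polarity is set by the outgroup: the derived state is whichever differs from the outgroup's state, so for cranial crest, dermal ossicles the derived state is 'absent', and for the remaining characters it is 'present'.
cranial crest: derived state 'absent' in M only — an autapomorphy, so it tells us nothing about relationships among taxa.
dermal ossicles: derived state 'absent' in R only — an autapomorphy, so it tells us nothing about relationships among taxa.
All ingroup taxa share the derived state 'present' for fused pelvic girdle; it defines the ingroup but does not resolve relationships within it.
Only Q, Y, and Z show the derived state 'present' for retractile claws, supporting them as a clade.
elongate rostrum (derived state 'present') is shared by M and R — a synapomorphy uniting that clade.
Only Y and Z show the derived state 'present' for webbed digits, supporting them as a clade.
spiracle pair III lost (derived state 'present') is shared by B, Q, Y, and Z — a synapomorphy uniting that clade.
Most parsimonious ingroup topology: ((((Z,Y),Q),B),(R,M)).
Changes per character on this tree: cranial crest: 1; dermal ossicles: 1; fused pelvic girdle: 1; retractile claws: 1; elongate rostrum: 1; webbed digits: 1; spiracle pair III lost: 1.
Total = 7.

7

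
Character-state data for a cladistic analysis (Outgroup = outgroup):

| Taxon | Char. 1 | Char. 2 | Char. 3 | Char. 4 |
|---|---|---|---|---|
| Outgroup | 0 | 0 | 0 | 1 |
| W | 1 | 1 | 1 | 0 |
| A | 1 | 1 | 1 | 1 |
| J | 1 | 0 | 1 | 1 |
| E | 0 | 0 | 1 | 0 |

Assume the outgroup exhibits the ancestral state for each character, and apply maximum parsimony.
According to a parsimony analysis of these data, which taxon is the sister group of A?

W

Character polarity is set by the outgroup: the derived state is whichever differs from the outgroup's state, so for Char. 4 the derived state is '0', and for the remaining characters it is '1'.
Only A, J, and W show the derived state '1' for Char. 1, supporting them as a clade.
Char. 2 (derived state '1') is shared by A and W — a synapomorphy uniting that clade.
Char. 3 (derived state '1') is shared by all ingroup taxa — unites the whole ingroup.
Char. 4 groups E and W, which is incompatible with the clades supported by the remaining characters; treating it as convergent (homoplasy) costs fewer steps than any alternative tree.
Most parsimonious ingroup topology: (((W,A),J),E).
A and W form a cherry on this tree, so they are sister taxa.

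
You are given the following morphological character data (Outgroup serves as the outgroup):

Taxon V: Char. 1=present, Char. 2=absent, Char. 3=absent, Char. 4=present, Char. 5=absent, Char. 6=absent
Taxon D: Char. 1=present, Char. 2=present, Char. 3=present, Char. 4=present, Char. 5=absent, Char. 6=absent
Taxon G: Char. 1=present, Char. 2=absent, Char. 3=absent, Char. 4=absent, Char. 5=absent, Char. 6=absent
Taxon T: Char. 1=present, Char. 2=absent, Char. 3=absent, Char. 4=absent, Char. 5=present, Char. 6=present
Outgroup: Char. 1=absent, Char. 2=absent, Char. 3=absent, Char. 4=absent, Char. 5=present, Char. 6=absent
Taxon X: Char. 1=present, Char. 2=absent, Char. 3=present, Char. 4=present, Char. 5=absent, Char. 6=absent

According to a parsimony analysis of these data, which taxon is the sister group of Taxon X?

Taxon D

Character polarity is set by the outgroup: the derived state is whichever differs from the outgroup's state, so for Char. 5 the derived state is 'absent', and for the remaining characters it is 'present'.
All ingroup taxa share the derived state 'present' for Char. 1; it defines the ingroup but does not resolve relationships within it.
Char. 2: derived state 'present' in Taxon D only — an autapomorphy, so it tells us nothing about relationships among taxa.
Only Taxon D and Taxon X show the derived state 'present' for Char. 3, supporting them as a clade.
Only Taxon D, Taxon V, and Taxon X show the derived state 'present' for Char. 4, supporting them as a clade.
Char. 5: derived state 'absent' in Taxon D, Taxon G, Taxon V, and Taxon X only — synapomorphy for {Taxon D, Taxon G, Taxon V, Taxon X}.
Char. 6 (derived state 'present') is unique to Taxon T (autapomorphy; uninformative for grouping).
Most parsimonious ingroup topology: (((Taxon V,(Taxon D,Taxon X)),Taxon G),Taxon T).
Taxon X and Taxon D form a cherry on this tree, so they are sister taxa.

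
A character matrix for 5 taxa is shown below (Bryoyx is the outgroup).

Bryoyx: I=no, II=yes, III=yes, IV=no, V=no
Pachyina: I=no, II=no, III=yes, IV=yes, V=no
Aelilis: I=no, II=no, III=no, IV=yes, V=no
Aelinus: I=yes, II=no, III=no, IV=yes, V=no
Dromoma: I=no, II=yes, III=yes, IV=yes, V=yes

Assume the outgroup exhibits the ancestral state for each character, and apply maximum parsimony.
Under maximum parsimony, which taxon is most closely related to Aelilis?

Aelinus

Character polarity is set by the outgroup: the derived state is whichever differs from the outgroup's state, so for II, III the derived state is 'no', and for the remaining characters it is 'yes'.
I: derived state 'yes' in Aelinus only — an autapomorphy, so it tells us nothing about relationships among taxa.
II: derived state 'no' in Aelilis, Aelinus, and Pachyina only — synapomorphy for {Aelilis, Aelinus, Pachyina}.
Only Aelilis and Aelinus show the derived state 'no' for III, supporting them as a clade.
All ingroup taxa share the derived state 'yes' for IV; it defines the ingroup but does not resolve relationships within it.
V (derived state 'yes') is unique to Dromoma (autapomorphy; uninformative for grouping).
Most parsimonious ingroup topology: ((Pachyina,(Aelilis,Aelinus)),Dromoma).
Aelilis and Aelinus form a cherry on this tree, so they are sister taxa.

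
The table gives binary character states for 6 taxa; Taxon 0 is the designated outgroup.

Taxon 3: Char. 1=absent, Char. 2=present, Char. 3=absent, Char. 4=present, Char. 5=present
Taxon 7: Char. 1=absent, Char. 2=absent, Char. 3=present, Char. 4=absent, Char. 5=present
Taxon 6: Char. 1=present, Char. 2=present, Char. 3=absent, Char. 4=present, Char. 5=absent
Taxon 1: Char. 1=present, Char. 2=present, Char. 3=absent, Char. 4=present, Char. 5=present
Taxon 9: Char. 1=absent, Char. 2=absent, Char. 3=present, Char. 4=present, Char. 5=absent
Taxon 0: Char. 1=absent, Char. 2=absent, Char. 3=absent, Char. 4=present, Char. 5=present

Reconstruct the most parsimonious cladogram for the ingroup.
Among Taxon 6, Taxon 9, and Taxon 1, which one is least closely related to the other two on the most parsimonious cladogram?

Character polarity is set by the outgroup: the derived state is whichever differs from the outgroup's state, so for Char. 4, Char. 5 the derived state is 'absent', and for the remaining characters it is 'present'.
Only Taxon 1 and Taxon 6 show the derived state 'present' for Char. 1, supporting them as a clade.
Char. 2 (derived state 'present') is shared by Taxon 1, Taxon 3, and Taxon 6 — a synapomorphy uniting that clade.
Char. 3: derived state 'present' in Taxon 7 and Taxon 9 only — synapomorphy for {Taxon 7, Taxon 9}.
Char. 4: derived state 'absent' in Taxon 7 only — an autapomorphy, so it tells us nothing about relationships among taxa.
Char. 5 groups Taxon 6 and Taxon 9, which is incompatible with the clades supported by the remaining characters; treating it as convergent (homoplasy) costs fewer steps than any alternative tree.
Most parsimonious ingroup topology: (((Taxon 6,Taxon 1),Taxon 3),(Taxon 7,Taxon 9)).
Taxon 1 and Taxon 6 share a more recent common ancestor with each other than either does with Taxon 9, so Taxon 9 is the least closely related of the three.

Taxon 9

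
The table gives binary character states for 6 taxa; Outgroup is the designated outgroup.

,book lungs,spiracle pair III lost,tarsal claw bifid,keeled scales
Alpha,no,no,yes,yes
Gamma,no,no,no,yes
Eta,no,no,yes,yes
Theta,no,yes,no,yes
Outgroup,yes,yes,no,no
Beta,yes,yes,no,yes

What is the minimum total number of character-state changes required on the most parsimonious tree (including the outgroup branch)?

Character polarity is set by the outgroup: the derived state is whichever differs from the outgroup's state, so for book lungs, spiracle pair III lost the derived state is 'no', and for the remaining characters it is 'yes'.
Only Alpha, Eta, Gamma, and Theta show the derived state 'no' for book lungs, supporting them as a clade.
spiracle pair III lost (derived state 'no') is shared by Alpha, Eta, and Gamma — a synapomorphy uniting that clade.
Only Alpha and Eta show the derived state 'yes' for tarsal claw bifid, supporting them as a clade.
keeled scales (derived state 'yes') is shared by all ingroup taxa — unites the whole ingroup.
Most parsimonious ingroup topology: ((((Eta,Alpha),Gamma),Theta),Beta).
Changes per character on this tree: book lungs: 1; spiracle pair III lost: 1; tarsal claw bifid: 1; keeled scales: 1.
Total = 4.

4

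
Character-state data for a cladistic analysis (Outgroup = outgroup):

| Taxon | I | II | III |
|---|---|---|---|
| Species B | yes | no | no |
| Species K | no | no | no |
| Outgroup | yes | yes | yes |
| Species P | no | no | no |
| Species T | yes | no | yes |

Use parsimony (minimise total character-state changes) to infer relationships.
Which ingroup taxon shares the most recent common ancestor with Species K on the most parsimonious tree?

Species P

The outgroup has state 'yes' for every character, so 'no' is the derived state throughout.
Only Species K and Species P show the derived state 'no' for I, supporting them as a clade.
II (derived state 'no') is shared by all ingroup taxa — unites the whole ingroup.
III: derived state 'no' in Species B, Species K, and Species P only — synapomorphy for {Species B, Species K, Species P}.
Most parsimonious ingroup topology: (((Species P,Species K),Species B),Species T).
Species K and Species P form a cherry on this tree, so they are sister taxa.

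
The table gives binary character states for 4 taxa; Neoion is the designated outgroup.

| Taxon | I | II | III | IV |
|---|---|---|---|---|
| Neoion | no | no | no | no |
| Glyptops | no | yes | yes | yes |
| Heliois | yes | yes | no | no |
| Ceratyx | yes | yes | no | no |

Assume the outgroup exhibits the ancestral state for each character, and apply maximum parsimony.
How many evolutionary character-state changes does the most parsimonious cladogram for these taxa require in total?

4

The outgroup has state 'no' for every character, so 'yes' is the derived state throughout.
Only Ceratyx and Heliois show the derived state 'yes' for I, supporting them as a clade.
II (derived state 'yes') is shared by all ingroup taxa — unites the whole ingroup.
III: derived state 'yes' in Glyptops only — an autapomorphy, so it tells us nothing about relationships among taxa.
IV: derived state 'yes' in Glyptops only — an autapomorphy, so it tells us nothing about relationships among taxa.
Most parsimonious ingroup topology: (Glyptops,(Heliois,Ceratyx)).
Changes per character on this tree: I: 1; II: 1; III: 1; IV: 1.
Total = 4.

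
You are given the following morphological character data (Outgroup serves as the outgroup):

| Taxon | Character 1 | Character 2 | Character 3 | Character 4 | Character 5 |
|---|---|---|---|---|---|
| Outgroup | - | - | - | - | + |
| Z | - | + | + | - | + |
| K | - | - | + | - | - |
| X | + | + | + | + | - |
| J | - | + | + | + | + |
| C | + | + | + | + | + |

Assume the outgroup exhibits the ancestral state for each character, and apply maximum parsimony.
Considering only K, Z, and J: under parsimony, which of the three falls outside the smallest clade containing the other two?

K

Character polarity is set by the outgroup: the derived state is whichever differs from the outgroup's state, so for Character 5 the derived state is '-', and for the remaining characters it is '+'.
Character 1 (derived state '+') is shared by C and X — a synapomorphy uniting that clade.
Character 2: derived state '+' in C, J, X, and Z only — synapomorphy for {C, J, X, Z}.
All ingroup taxa share the derived state '+' for Character 3; it defines the ingroup but does not resolve relationships within it.
Only C, J, and X show the derived state '+' for Character 4, supporting them as a clade.
Character 5 groups K and X, which is incompatible with the clades supported by the remaining characters; treating it as convergent (homoplasy) costs fewer steps than any alternative tree.
Most parsimonious ingroup topology: ((Z,((X,C),J)),K).
J and Z share a more recent common ancestor with each other than either does with K, so K is the least closely related of the three.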